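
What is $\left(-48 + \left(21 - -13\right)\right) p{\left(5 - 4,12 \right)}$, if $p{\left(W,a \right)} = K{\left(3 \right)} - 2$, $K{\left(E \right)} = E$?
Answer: $-14$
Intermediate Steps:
$p{\left(W,a \right)} = 1$ ($p{\left(W,a \right)} = 3 - 2 = 1$)
$\left(-48 + \left(21 - -13\right)\right) p{\left(5 - 4,12 \right)} = \left(-48 + \left(21 - -13\right)\right) 1 = \left(-48 + \left(21 + 13\right)\right) 1 = \left(-48 + 34\right) 1 = \left(-14\right) 1 = -14$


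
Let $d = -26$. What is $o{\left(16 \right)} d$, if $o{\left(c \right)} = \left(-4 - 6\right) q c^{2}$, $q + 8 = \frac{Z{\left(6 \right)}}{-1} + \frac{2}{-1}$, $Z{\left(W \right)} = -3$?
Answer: $-465920$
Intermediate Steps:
$q = -7$ ($q = -8 + \left(- \frac{3}{-1} + \frac{2}{-1}\right) = -8 + \left(\left(-3\right) \left(-1\right) + 2 \left(-1\right)\right) = -8 + \left(3 - 2\right) = -8 + 1 = -7$)
$o{\left(c \right)} = 70 c^{2}$ ($o{\left(c \right)} = \left(-4 - 6\right) \left(-7\right) c^{2} = \left(-10\right) \left(-7\right) c^{2} = 70 c^{2}$)
$o{\left(16 \right)} d = 70 \cdot 16^{2} \left(-26\right) = 70 \cdot 256 \left(-26\right) = 17920 \left(-26\right) = -465920$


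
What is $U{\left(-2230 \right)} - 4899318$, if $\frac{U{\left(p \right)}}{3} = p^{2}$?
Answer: $10019382$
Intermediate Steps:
$U{\left(p \right)} = 3 p^{2}$
$U{\left(-2230 \right)} - 4899318 = 3 \left(-2230\right)^{2} - 4899318 = 3 \cdot 4972900 - 4899318 = 14918700 - 4899318 = 10019382$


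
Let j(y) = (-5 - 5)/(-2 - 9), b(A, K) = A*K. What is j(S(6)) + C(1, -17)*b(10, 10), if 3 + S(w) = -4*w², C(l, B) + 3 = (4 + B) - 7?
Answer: -25290/11 ≈ -2299.1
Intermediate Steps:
C(l, B) = -6 + B (C(l, B) = -3 + ((4 + B) - 7) = -3 + (-3 + B) = -6 + B)
S(w) = -3 - 4*w²
j(y) = 10/11 (j(y) = -10/(-11) = -10*(-1/11) = 10/11)
j(S(6)) + C(1, -17)*b(10, 10) = 10/11 + (-6 - 17)*(10*10) = 10/11 - 23*100 = 10/11 - 2300 = -25290/11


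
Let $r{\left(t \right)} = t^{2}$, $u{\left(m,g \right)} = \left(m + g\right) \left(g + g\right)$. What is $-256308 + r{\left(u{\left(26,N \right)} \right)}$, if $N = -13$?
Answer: $-142064$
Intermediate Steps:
$u{\left(m,g \right)} = 2 g \left(g + m\right)$ ($u{\left(m,g \right)} = \left(g + m\right) 2 g = 2 g \left(g + m\right)$)
$-256308 + r{\left(u{\left(26,N \right)} \right)} = -256308 + \left(2 \left(-13\right) \left(-13 + 26\right)\right)^{2} = -256308 + \left(2 \left(-13\right) 13\right)^{2} = -256308 + \left(-338\right)^{2} = -256308 + 114244 = -142064$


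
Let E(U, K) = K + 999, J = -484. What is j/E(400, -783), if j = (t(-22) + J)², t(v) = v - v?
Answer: 29282/27 ≈ 1084.5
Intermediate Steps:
t(v) = 0
E(U, K) = 999 + K
j = 234256 (j = (0 - 484)² = (-484)² = 234256)
j/E(400, -783) = 234256/(999 - 783) = 234256/216 = 234256*(1/216) = 29282/27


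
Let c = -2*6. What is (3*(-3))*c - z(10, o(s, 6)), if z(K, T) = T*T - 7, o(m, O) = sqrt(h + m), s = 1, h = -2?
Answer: 116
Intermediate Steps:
c = -12
o(m, O) = sqrt(-2 + m)
z(K, T) = -7 + T**2 (z(K, T) = T**2 - 7 = -7 + T**2)
(3*(-3))*c - z(10, o(s, 6)) = (3*(-3))*(-12) - (-7 + (sqrt(-2 + 1))**2) = -9*(-12) - (-7 + (sqrt(-1))**2) = 108 - (-7 + I**2) = 108 - (-7 - 1) = 108 - 1*(-8) = 108 + 8 = 116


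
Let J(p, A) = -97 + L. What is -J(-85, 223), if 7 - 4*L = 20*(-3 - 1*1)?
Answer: 301/4 ≈ 75.250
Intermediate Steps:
L = 87/4 (L = 7/4 - 5*(-3 - 1*1) = 7/4 - 5*(-3 - 1) = 7/4 - 5*(-4) = 7/4 - ¼*(-80) = 7/4 + 20 = 87/4 ≈ 21.750)
J(p, A) = -301/4 (J(p, A) = -97 + 87/4 = -301/4)
-J(-85, 223) = -1*(-301/4) = 301/4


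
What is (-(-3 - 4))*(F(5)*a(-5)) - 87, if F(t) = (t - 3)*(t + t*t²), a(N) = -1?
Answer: -1907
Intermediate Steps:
F(t) = (-3 + t)*(t + t³)
(-(-3 - 4))*(F(5)*a(-5)) - 87 = (-(-3 - 4))*((5*(-3 + 5 + 5³ - 3*5²))*(-1)) - 87 = (-1*(-7))*((5*(-3 + 5 + 125 - 3*25))*(-1)) - 87 = 7*((5*(-3 + 5 + 125 - 75))*(-1)) - 87 = 7*((5*52)*(-1)) - 87 = 7*(260*(-1)) - 87 = 7*(-260) - 87 = -1820 - 87 = -1907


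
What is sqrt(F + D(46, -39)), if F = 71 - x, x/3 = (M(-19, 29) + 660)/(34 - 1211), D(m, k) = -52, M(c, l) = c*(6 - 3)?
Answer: 2*sqrt(7112611)/1177 ≈ 4.5318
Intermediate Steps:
M(c, l) = 3*c (M(c, l) = c*3 = 3*c)
x = -1809/1177 (x = 3*((3*(-19) + 660)/(34 - 1211)) = 3*((-57 + 660)/(-1177)) = 3*(603*(-1/1177)) = 3*(-603/1177) = -1809/1177 ≈ -1.5370)
F = 85376/1177 (F = 71 - 1*(-1809/1177) = 71 + 1809/1177 = 85376/1177 ≈ 72.537)
sqrt(F + D(46, -39)) = sqrt(85376/1177 - 52) = sqrt(24172/1177) = 2*sqrt(7112611)/1177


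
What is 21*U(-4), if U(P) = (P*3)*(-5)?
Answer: 1260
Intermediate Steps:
U(P) = -15*P (U(P) = (3*P)*(-5) = -15*P)
21*U(-4) = 21*(-15*(-4)) = 21*60 = 1260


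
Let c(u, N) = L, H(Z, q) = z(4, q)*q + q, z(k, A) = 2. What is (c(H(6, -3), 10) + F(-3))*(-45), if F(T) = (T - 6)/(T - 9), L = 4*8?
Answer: -5895/4 ≈ -1473.8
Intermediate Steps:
L = 32
F(T) = (-6 + T)/(-9 + T)
H(Z, q) = 3*q (H(Z, q) = 2*q + q = 3*q)
c(u, N) = 32
(c(H(6, -3), 10) + F(-3))*(-45) = (32 + (-6 - 3)/(-9 - 3))*(-45) = (32 - 9/(-12))*(-45) = (32 - 1/12*(-9))*(-45) = (32 + 3/4)*(-45) = (131/4)*(-45) = -5895/4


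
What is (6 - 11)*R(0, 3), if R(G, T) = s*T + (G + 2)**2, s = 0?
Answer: -20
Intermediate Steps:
R(G, T) = (2 + G)**2 (R(G, T) = 0*T + (G + 2)**2 = 0 + (2 + G)**2 = (2 + G)**2)
(6 - 11)*R(0, 3) = (6 - 11)*(2 + 0)**2 = -5*2**2 = -5*4 = -20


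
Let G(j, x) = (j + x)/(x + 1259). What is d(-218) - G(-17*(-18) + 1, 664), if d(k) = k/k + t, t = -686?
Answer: -1318226/1923 ≈ -685.50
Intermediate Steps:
G(j, x) = (j + x)/(1259 + x)
d(k) = -685 (d(k) = k/k - 686 = 1 - 686 = -685)
d(-218) - G(-17*(-18) + 1, 664) = -685 - ((-17*(-18) + 1) + 664)/(1259 + 664) = -685 - ((306 + 1) + 664)/1923 = -685 - (307 + 664)/1923 = -685 - 971/1923 = -1318226/1923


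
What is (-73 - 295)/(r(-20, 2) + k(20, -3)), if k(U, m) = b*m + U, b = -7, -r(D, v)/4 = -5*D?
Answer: 368/359 ≈ 1.0251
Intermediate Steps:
r(D, v) = 20*D (r(D, v) = -(-20)*D = 20*D)
k(U, m) = U - 7*m (k(U, m) = -7*m + U = U - 7*m)
(-73 - 295)/(r(-20, 2) + k(20, -3)) = (-73 - 295)/(20*(-20) + (20 - 7*(-3))) = -368/(-400 + (20 + 21)) = -368/(-400 + 41) = -368/(-359) = -368*(-1/359) = 368/359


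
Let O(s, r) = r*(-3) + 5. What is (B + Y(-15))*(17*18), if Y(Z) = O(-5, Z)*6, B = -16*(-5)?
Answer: 116280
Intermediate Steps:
B = 80
O(s, r) = 5 - 3*r (O(s, r) = -3*r + 5 = 5 - 3*r)
Y(Z) = 30 - 18*Z (Y(Z) = (5 - 3*Z)*6 = 30 - 18*Z)
(B + Y(-15))*(17*18) = (80 + (30 - 18*(-15)))*(17*18) = (80 + (30 + 270))*306 = (80 + 300)*306 = 380*306 = 116280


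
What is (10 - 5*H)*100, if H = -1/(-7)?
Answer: 6500/7 ≈ 928.57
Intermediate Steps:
H = ⅐ (H = -1*(-⅐) = ⅐ ≈ 0.14286)
(10 - 5*H)*100 = (10 - 5*⅐)*100 = (10 - 5/7)*100 = (65/7)*100 = 6500/7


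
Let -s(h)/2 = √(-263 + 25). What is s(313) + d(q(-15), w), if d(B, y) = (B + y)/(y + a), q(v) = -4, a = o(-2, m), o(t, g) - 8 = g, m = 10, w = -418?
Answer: 211/200 - 2*I*√238 ≈ 1.055 - 30.854*I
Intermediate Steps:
o(t, g) = 8 + g
a = 18 (a = 8 + 10 = 18)
d(B, y) = (B + y)/(18 + y) (d(B, y) = (B + y)/(y + 18) = (B + y)/(18 + y))
s(h) = -2*I*√238 (s(h) = -2*√(-263 + 25) = -2*I*√238)
s(313) + d(q(-15), w) = -2*I*√238 + (-4 - 418)/(18 - 418) = -2*I*√238 - 422/(-400) = -2*I*√238 - 1/400*(-422) = -2*I*√238 + 211/200 = 211/200 - 2*I*√238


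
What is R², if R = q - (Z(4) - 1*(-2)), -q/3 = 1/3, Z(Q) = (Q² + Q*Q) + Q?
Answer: 1521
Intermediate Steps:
Z(Q) = Q + 2*Q² (Z(Q) = (Q² + Q²) + Q = 2*Q² + Q = Q + 2*Q²)
q = -1 (q = -3/3 = -3*⅓ = -1)
R = -39 (R = -1 - (4*(1 + 2*4) - 1*(-2)) = -1 - (4*(1 + 8) + 2) = -1 - (4*9 + 2) = -1 - (36 + 2) = -1 - 1*38 = -1 - 38 = -39)
R² = (-39)² = 1521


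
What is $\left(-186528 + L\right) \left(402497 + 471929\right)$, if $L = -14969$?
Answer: $-176194215722$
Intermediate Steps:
$\left(-186528 + L\right) \left(402497 + 471929\right) = \left(-186528 - 14969\right) \left(402497 + 471929\right) = \left(-201497\right) 874426 = -176194215722$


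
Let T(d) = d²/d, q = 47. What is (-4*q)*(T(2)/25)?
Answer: -376/25 ≈ -15.040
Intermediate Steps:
T(d) = d
(-4*q)*(T(2)/25) = (-4*47)*(2/25) = -376/25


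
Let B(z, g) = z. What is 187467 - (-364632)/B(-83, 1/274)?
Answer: 15195129/83 ≈ 1.8307e+5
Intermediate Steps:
187467 - (-364632)/B(-83, 1/274) = 187467 - (-364632)/(-83) = 187467 - (-364632)*(-1)/83 = 187467 - 1*364632/83 = 187467 - 364632/83 = 15195129/83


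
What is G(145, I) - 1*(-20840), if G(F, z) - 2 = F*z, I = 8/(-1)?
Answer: 19682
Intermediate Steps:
I = -8 (I = 8*(-1) = -8)
G(F, z) = 2 + F*z
G(145, I) - 1*(-20840) = (2 + 145*(-8)) - 1*(-20840) = (2 - 1160) + 20840 = -1158 + 20840 = 19682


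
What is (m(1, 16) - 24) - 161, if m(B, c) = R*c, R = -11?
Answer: -361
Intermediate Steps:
m(B, c) = -11*c
(m(1, 16) - 24) - 161 = (-11*16 - 24) - 161 = (-176 - 24) - 161 = -200 - 161 = -361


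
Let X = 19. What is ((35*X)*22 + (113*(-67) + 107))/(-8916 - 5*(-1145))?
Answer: -7166/3191 ≈ -2.2457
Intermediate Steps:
((35*X)*22 + (113*(-67) + 107))/(-8916 - 5*(-1145)) = ((35*19)*22 + (113*(-67) + 107))/(-8916 - 5*(-1145)) = (665*22 + (-7571 + 107))/(-8916 + 5725) = (14630 - 7464)/(-3191) = 7166*(-1/3191) = -7166/3191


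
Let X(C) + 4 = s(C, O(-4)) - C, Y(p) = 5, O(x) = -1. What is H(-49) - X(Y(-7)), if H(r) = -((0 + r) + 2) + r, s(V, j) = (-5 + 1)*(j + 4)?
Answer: 19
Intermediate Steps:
s(V, j) = -16 - 4*j (s(V, j) = -4*(4 + j) = -16 - 4*j)
X(C) = -16 - C (X(C) = -4 + ((-16 - 4*(-1)) - C) = -4 + ((-16 + 4) - C) = -4 + (-12 - C) = -16 - C)
H(r) = -2 (H(r) = -(r + 2) + r = -(2 + r) + r = (-2 - r) + r = -2)
H(-49) - X(Y(-7)) = -2 - (-16 - 1*5) = -2 - (-16 - 5) = -2 - 1*(-21) = -2 + 21 = 19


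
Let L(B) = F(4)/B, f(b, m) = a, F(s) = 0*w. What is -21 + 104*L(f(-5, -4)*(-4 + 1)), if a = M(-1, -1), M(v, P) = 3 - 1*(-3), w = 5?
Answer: -21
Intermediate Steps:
M(v, P) = 6 (M(v, P) = 3 + 3 = 6)
F(s) = 0 (F(s) = 0*5 = 0)
a = 6
f(b, m) = 6
L(B) = 0 (L(B) = 0/B = 0)
-21 + 104*L(f(-5, -4)*(-4 + 1)) = -21 + 104*0 = -21 + 0 = -21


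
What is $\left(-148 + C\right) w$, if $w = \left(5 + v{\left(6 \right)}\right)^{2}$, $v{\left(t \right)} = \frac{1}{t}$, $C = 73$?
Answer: $- \frac{24025}{12} \approx -2002.1$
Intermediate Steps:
$w = \frac{961}{36}$ ($w = \left(5 + \frac{1}{6}\right)^{2} = \left(\frac{31}{6}\right)^{2} = \frac{961}{36} \approx 26.694$)
$\left(-148 + C\right) w = \left(-148 + 73\right) \frac{961}{36} = \left(-75\right) \frac{961}{36} = - \frac{24025}{12}$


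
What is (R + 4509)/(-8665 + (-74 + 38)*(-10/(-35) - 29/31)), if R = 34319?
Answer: -8425676/1875229 ≈ -4.4931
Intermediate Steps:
(R + 4509)/(-8665 + (-74 + 38)*(-10/(-35) - 29/31)) = (34319 + 4509)/(-8665 + (-74 + 38)*(-10/(-35) - 29/31)) = 38828/(-8665 - 36*(-10*(-1/35) - 29*1/31)) = 38828/(-8665 - 36*(2/7 - 29/31)) = 38828/(-8665 - 36*(-141/217)) = 38828/(-8665 + 5076/217) = 38828/(-1875229/217) = 38828*(-217/1875229) = -8425676/1875229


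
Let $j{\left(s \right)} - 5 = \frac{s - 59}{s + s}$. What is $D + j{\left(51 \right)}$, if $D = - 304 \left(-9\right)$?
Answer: $\frac{139787}{51} \approx 2740.9$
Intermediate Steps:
$j{\left(s \right)} = 5 + \frac{-59 + s}{2 s}$ ($j{\left(s \right)} = 5 + \frac{s - 59}{s + s} = 5 + \frac{s - 59}{2 s} = 5 + \left(s - 59\right) \frac{1}{2 s} = 5 + \left(-59 + s\right) \frac{1}{2 s} = 5 + \frac{-59 + s}{2 s}$)
$D = 2736$ ($D = \left(-1\right) \left(-2736\right) = 2736$)
$D + j{\left(51 \right)} = 2736 + \frac{-59 + 11 \cdot 51}{2 \cdot 51} = 2736 + \frac{1}{2} \cdot \frac{1}{51} \left(-59 + 561\right) = 2736 + \frac{1}{2} \cdot \frac{1}{51} \cdot 502 = 2736 + \frac{251}{51} = \frac{139787}{51}$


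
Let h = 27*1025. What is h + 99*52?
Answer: 32823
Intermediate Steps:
h = 27675
h + 99*52 = 27675 + 99*52 = 27675 + 5148 = 32823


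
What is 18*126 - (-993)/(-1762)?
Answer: 3995223/1762 ≈ 2267.4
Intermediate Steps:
18*126 - (-993)/(-1762) = 2268 - (-993)*(-1)/1762 = 2268 - 1*993/1762 = 2268 - 993/1762 = 3995223/1762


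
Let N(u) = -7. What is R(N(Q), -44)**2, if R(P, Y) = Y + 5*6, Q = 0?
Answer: 196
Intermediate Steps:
R(P, Y) = 30 + Y (R(P, Y) = Y + 30 = 30 + Y)
R(N(Q), -44)**2 = (30 - 44)**2 = (-14)**2 = 196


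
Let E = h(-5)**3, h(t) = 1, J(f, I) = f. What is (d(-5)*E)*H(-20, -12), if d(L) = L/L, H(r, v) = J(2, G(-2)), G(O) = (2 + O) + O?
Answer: 2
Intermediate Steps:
G(O) = 2 + 2*O
E = 1 (E = 1**3 = 1)
H(r, v) = 2
d(L) = 1
(d(-5)*E)*H(-20, -12) = (1*1)*2 = 1*2 = 2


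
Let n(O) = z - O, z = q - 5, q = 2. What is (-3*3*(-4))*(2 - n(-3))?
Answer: 72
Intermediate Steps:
z = -3 (z = 2 - 5 = -3)
n(O) = -3 - O
(-3*3*(-4))*(2 - n(-3)) = (-3*3*(-4))*(2 - (-3 - 1*(-3))) = (-9*(-4))*(2 - (-3 + 3)) = 36*(2 - 1*0) = 36*(2 + 0) = 36*2 = 72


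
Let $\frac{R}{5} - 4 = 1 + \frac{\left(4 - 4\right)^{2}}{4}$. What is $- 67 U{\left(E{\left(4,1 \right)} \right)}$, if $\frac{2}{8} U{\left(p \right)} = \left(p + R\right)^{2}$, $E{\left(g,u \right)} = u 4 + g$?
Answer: $-291852$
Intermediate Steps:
$R = 25$ ($R = 20 + 5 \left(1 + \frac{\left(4 - 4\right)^{2}}{4}\right) = 20 + 5 \left(1 + 0^{2} \cdot \frac{1}{4}\right) = 20 + 5 \left(1 + 0 \cdot \frac{1}{4}\right) = 20 + 5 \left(1 + 0\right) = 20 + 5 \cdot 1 = 20 + 5 = 25$)
$E{\left(g,u \right)} = g + 4 u$ ($E{\left(g,u \right)} = 4 u + g = g + 4 u$)
$U{\left(p \right)} = 4 \left(25 + p\right)^{2}$ ($U{\left(p \right)} = 4 \left(p + 25\right)^{2} = 4 \left(25 + p\right)^{2}$)
$- 67 U{\left(E{\left(4,1 \right)} \right)} = - 67 \cdot 4 \left(25 + \left(4 + 4 \cdot 1\right)\right)^{2} = - 67 \cdot 4 \left(25 + \left(4 + 4\right)\right)^{2} = - 67 \cdot 4 \left(25 + 8\right)^{2} = - 67 \cdot 4 \cdot 33^{2} = - 67 \cdot 4 \cdot 1089 = \left(-67\right) 4356 = -291852$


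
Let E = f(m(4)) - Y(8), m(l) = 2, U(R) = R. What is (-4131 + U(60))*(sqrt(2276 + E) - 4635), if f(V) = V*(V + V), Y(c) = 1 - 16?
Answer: 18869085 - 44781*sqrt(19) ≈ 1.8674e+7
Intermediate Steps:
Y(c) = -15
f(V) = 2*V**2 (f(V) = V*(2*V) = 2*V**2)
E = 23 (E = 2*2**2 - 1*(-15) = 2*4 + 15 = 8 + 15 = 23)
(-4131 + U(60))*(sqrt(2276 + E) - 4635) = (-4131 + 60)*(sqrt(2276 + 23) - 4635) = -4071*(sqrt(2299) - 4635) = -4071*(11*sqrt(19) - 4635) = -4071*(-4635 + 11*sqrt(19)) = 18869085 - 44781*sqrt(19)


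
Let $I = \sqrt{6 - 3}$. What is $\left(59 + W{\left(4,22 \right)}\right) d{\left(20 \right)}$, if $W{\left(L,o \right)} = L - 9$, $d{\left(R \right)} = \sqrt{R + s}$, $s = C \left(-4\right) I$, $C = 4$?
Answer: $108 \sqrt{5 - 4 \sqrt{3}} \approx 149.97 i$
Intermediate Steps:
$I = \sqrt{3} \approx 1.732$
$s = - 16 \sqrt{3}$ ($s = 4 \left(-4\right) \sqrt{3} = - 16 \sqrt{3} \approx -27.713$)
$d{\left(R \right)} = \sqrt{R - 16 \sqrt{3}}$
$W{\left(L,o \right)} = -9 + L$
$\left(59 + W{\left(4,22 \right)}\right) d{\left(20 \right)} = \left(59 + \left(-9 + 4\right)\right) \sqrt{20 - 16 \sqrt{3}} = \left(59 - 5\right) \sqrt{20 - 16 \sqrt{3}} = 54 \sqrt{20 - 16 \sqrt{3}}$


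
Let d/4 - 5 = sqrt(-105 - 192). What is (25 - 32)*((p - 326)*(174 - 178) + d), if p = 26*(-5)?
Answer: -12908 - 84*I*sqrt(33) ≈ -12908.0 - 482.54*I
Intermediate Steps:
p = -130
d = 20 + 12*I*sqrt(33) (d = 20 + 4*sqrt(-105 - 192) = 20 + 4*sqrt(-297) = 20 + 4*(3*I*sqrt(33)) = 20 + 12*I*sqrt(33) ≈ 20.0 + 68.935*I)
(25 - 32)*((p - 326)*(174 - 178) + d) = (25 - 32)*((-130 - 326)*(174 - 178) + (20 + 12*I*sqrt(33))) = -7*(-456*(-4) + (20 + 12*I*sqrt(33))) = -7*(1824 + (20 + 12*I*sqrt(33))) = -7*(1844 + 12*I*sqrt(33)) = -12908 - 84*I*sqrt(33)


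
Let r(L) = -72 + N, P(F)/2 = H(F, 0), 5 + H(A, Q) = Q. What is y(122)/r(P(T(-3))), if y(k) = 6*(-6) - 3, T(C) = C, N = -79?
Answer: 39/151 ≈ 0.25828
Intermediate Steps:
H(A, Q) = -5 + Q
P(F) = -10 (P(F) = 2*(-5 + 0) = 2*(-5) = -10)
r(L) = -151 (r(L) = -72 - 79 = -151)
y(k) = -39 (y(k) = -36 - 3 = -39)
y(122)/r(P(T(-3))) = -39/(-151) = -39*(-1/151) = 39/151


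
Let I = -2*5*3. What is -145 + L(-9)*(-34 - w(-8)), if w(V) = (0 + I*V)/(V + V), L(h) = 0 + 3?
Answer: -202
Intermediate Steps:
I = -30 (I = -10*3 = -30)
L(h) = 3
w(V) = -15 (w(V) = (0 - 30*V)/(V + V) = (-30*V)/((2*V)) = (-30*V)*(1/(2*V)) = -15)
-145 + L(-9)*(-34 - w(-8)) = -145 + 3*(-34 - 1*(-15)) = -145 + 3*(-34 + 15) = -145 + 3*(-19) = -145 - 57 = -202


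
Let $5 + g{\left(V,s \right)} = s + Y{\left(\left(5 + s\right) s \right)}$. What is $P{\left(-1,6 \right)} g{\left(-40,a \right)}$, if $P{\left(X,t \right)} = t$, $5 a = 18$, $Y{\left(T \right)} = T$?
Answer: $\frac{4434}{25} \approx 177.36$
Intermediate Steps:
$a = \frac{18}{5}$ ($a = \frac{1}{5} \cdot 18 = \frac{18}{5} \approx 3.6$)
$g{\left(V,s \right)} = -5 + s + s \left(5 + s\right)$ ($g{\left(V,s \right)} = -5 + \left(s + \left(5 + s\right) s\right) = -5 + \left(s + s \left(5 + s\right)\right) = -5 + s + s \left(5 + s\right)$)
$P{\left(-1,6 \right)} g{\left(-40,a \right)} = 6 \left(-5 + \frac{18}{5} + \frac{18 \left(5 + \frac{18}{5}\right)}{5}\right) = 6 \left(-5 + \frac{18}{5} + \frac{18}{5} \cdot \frac{43}{5}\right) = 6 \left(-5 + \frac{18}{5} + \frac{774}{25}\right) = 6 \cdot \frac{739}{25} = \frac{4434}{25}$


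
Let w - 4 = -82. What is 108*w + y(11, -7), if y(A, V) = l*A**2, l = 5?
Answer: -7819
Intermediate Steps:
w = -78 (w = 4 - 82 = -78)
y(A, V) = 5*A**2
108*w + y(11, -7) = 108*(-78) + 5*11**2 = -8424 + 5*121 = -8424 + 605 = -7819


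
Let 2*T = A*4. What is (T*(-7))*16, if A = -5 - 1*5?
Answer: 2240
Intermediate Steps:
A = -10 (A = -5 - 5 = -10)
T = -20 (T = (-10*4)/2 = (½)*(-40) = -20)
(T*(-7))*16 = -20*(-7)*16 = 140*16 = 2240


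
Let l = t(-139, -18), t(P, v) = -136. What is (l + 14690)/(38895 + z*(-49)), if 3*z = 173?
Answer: 21831/54104 ≈ 0.40350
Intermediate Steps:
z = 173/3 (z = (⅓)*173 = 173/3 ≈ 57.667)
l = -136
(l + 14690)/(38895 + z*(-49)) = (-136 + 14690)/(38895 + (173/3)*(-49)) = 14554/(38895 - 8477/3) = 14554/(108208/3) = 14554*(3/108208) = 21831/54104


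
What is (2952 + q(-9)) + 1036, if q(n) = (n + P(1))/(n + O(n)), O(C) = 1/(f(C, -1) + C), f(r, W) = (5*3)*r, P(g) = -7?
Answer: 5174740/1297 ≈ 3989.8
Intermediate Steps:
f(r, W) = 15*r
O(C) = 1/(16*C) (O(C) = 1/(15*C + C) = 1/(16*C))
q(n) = (-7 + n)/(n + 1/(16*n)) (q(n) = (n - 7)/(n + 1/(16*n)) = (-7 + n)/(n + 1/(16*n)))
(2952 + q(-9)) + 1036 = (2952 + 16*(-9)*(-7 - 9)/(1 + 16*(-9)²)) + 1036 = (2952 + 16*(-9)*(-16)/(1 + 16*81)) + 1036 = (2952 + 16*(-9)*(-16)/(1 + 1296)) + 1036 = (2952 + 16*(-9)*(-16)/1297) + 1036 = (2952 + 16*(-9)*(1/1297)*(-16)) + 1036 = (2952 + 2304/1297) + 1036 = 3831048/1297 + 1036 = 5174740/1297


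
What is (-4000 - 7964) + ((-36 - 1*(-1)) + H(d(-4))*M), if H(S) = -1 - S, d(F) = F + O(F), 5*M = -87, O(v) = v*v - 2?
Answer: -59038/5 ≈ -11808.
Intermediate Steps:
O(v) = -2 + v**2 (O(v) = v**2 - 2 = -2 + v**2)
M = -87/5 (M = (1/5)*(-87) = -87/5 ≈ -17.400)
d(F) = -2 + F + F**2 (d(F) = F + (-2 + F**2) = -2 + F + F**2)
(-4000 - 7964) + ((-36 - 1*(-1)) + H(d(-4))*M) = (-4000 - 7964) + ((-36 - 1*(-1)) + (-1 - (-2 - 4 + (-4)**2))*(-87/5)) = -11964 + ((-36 + 1) + (-1 - (-2 - 4 + 16))*(-87/5)) = -11964 + (-35 + (-1 - 1*10)*(-87/5)) = -11964 + (-35 + (-1 - 10)*(-87/5)) = -11964 + (-35 - 11*(-87/5)) = -11964 + (-35 + 957/5) = -11964 + 782/5 = -59038/5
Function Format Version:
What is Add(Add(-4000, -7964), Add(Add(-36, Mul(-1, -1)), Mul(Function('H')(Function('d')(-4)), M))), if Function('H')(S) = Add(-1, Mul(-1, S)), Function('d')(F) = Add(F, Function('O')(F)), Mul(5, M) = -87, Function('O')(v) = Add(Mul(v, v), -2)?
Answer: Rational(-59038, 5) ≈ -11808.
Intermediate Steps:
Function('O')(v) = Add(-2, Pow(v, 2)) (Function('O')(v) = Add(Pow(v, 2), -2) = Add(-2, Pow(v, 2)))
M = Rational(-87, 5) (M = Mul(Rational(1, 5), -87) = Rational(-87, 5) ≈ -17.400)
Function('d')(F) = Add(-2, F, Pow(F, 2)) (Function('d')(F) = Add(F, Add(-2, Pow(F, 2))) = Add(-2, F, Pow(F, 2)))
Add(Add(-4000, -7964), Add(Add(-36, Mul(-1, -1)), Mul(Function('H')(Function('d')(-4)), M))) = Add(Add(-4000, -7964), Add(Add(-36, Mul(-1, -1)), Mul(Add(-1, Mul(-1, Add(-2, -4, Pow(-4, 2)))), Rational(-87, 5)))) = Add(-11964, Add(Add(-36, 1), Mul(Add(-1, Mul(-1, Add(-2, -4, 16))), Rational(-87, 5)))) = Add(-11964, Add(-35, Mul(Add(-1, Mul(-1, 10)), Rational(-87, 5)))) = Add(-11964, Add(-35, Mul(Add(-1, -10), Rational(-87, 5)))) = Add(-11964, Add(-35, Mul(-11, Rational(-87, 5)))) = Add(-11964, Add(-35, Rational(957, 5))) = Add(-11964, Rational(782, 5)) = Rational(-59038, 5)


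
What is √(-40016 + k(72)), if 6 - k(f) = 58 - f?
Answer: 6*I*√1111 ≈ 199.99*I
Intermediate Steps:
k(f) = -52 + f (k(f) = 6 - (58 - f) = 6 + (-58 + f) = -52 + f)
√(-40016 + k(72)) = √(-40016 + (-52 + 72)) = √(-40016 + 20) = √(-39996) = 6*I*√1111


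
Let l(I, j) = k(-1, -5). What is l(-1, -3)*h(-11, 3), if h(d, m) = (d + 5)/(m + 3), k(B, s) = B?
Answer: 1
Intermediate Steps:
h(d, m) = (5 + d)/(3 + m)
l(I, j) = -1
l(-1, -3)*h(-11, 3) = -(5 - 11)/(3 + 3) = -(-6)/6 = -1*(-1) = 1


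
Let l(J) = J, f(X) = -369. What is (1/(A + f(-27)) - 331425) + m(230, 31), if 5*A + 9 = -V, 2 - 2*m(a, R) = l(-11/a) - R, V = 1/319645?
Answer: -90343953772666569/272606042260 ≈ -3.3141e+5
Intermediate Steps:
V = 1/319645 ≈ 3.1285e-6
m(a, R) = 1 + R/2 + 11/(2*a) (m(a, R) = 1 - (-11/a - R)/2 = 1 - (-R - 11/a)/2 = 1 + (R/2 + 11/(2*a)) = 1 + R/2 + 11/(2*a))
A = -2876806/1598225 (A = -9/5 + (-1*1/319645)/5 = -9/5 + (⅕)*(-1/319645) = -9/5 - 1/1598225 = -2876806/1598225 ≈ -1.8000)
(1/(A + f(-27)) - 331425) + m(230, 31) = (1/(-2876806/1598225 - 369) - 331425) + (½)*(11 + 230*(2 + 31))/230 = (1/(-592621831/1598225) - 331425) + (½)*(1/230)*(11 + 230*33) = (-1598225/592621831 - 331425) + (½)*(1/230)*(11 + 7590) = -196409691937400/592621831 + (½)*(1/230)*7601 = -196409691937400/592621831 + 7601/460 = -90343953772666569/272606042260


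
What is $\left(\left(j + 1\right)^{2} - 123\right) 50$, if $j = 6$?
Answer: $-3700$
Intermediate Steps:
$\left(\left(j + 1\right)^{2} - 123\right) 50 = \left(\left(6 + 1\right)^{2} - 123\right) 50 = \left(7^{2} - 123\right) 50 = \left(49 - 123\right) 50 = \left(-74\right) 50 = -3700$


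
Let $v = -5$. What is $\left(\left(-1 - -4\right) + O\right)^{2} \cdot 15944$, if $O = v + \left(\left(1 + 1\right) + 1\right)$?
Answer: $15944$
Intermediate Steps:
$O = -2$ ($O = -5 + \left(\left(1 + 1\right) + 1\right) = -5 + \left(2 + 1\right) = -5 + 3 = -2$)
$\left(\left(-1 - -4\right) + O\right)^{2} \cdot 15944 = \left(\left(-1 - -4\right) - 2\right)^{2} \cdot 15944 = \left(\left(-1 + 4\right) - 2\right)^{2} \cdot 15944 = \left(3 - 2\right)^{2} \cdot 15944 = 1^{2} \cdot 15944 = 1 \cdot 15944 = 15944$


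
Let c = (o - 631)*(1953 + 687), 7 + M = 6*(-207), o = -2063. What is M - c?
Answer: 7110911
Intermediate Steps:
M = -1249 (M = -7 + 6*(-207) = -7 - 1242 = -1249)
c = -7112160 (c = (-2063 - 631)*(1953 + 687) = -2694*2640 = -7112160)
M - c = -1249 - 1*(-7112160) = -1249 + 7112160 = 7110911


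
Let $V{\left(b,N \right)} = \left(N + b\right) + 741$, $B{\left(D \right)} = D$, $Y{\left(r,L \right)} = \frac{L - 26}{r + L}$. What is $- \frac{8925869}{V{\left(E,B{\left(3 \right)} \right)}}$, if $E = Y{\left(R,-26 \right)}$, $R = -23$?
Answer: $- \frac{437367581}{36508} \approx -11980.0$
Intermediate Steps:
$Y{\left(r,L \right)} = \frac{-26 + L}{L + r}$
$E = \frac{52}{49}$ ($E = \frac{-26 - 26}{-26 - 23} = \frac{1}{-49} \left(-52\right) = \left(- \frac{1}{49}\right) \left(-52\right) = \frac{52}{49} \approx 1.0612$)
$V{\left(b,N \right)} = 741 + N + b$
$- \frac{8925869}{V{\left(E,B{\left(3 \right)} \right)}} = - \frac{8925869}{741 + 3 + \frac{52}{49}} = - \frac{8925869}{\frac{36508}{49}} = \left(-8925869\right) \frac{49}{36508} = - \frac{437367581}{36508}$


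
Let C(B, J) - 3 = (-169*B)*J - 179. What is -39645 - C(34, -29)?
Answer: -206103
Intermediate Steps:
C(B, J) = -176 - 169*B*J (C(B, J) = 3 + ((-169*B)*J - 179) = 3 + (-169*B*J - 179) = 3 + (-179 - 169*B*J) = -176 - 169*B*J)
-39645 - C(34, -29) = -39645 - (-176 - 169*34*(-29)) = -39645 - (-176 + 166634) = -39645 - 1*166458 = -39645 - 166458 = -206103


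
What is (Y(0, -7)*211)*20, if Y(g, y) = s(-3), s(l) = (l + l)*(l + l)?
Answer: 151920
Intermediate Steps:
s(l) = 4*l² (s(l) = (2*l)*(2*l) = 4*l²)
Y(g, y) = 36 (Y(g, y) = 4*(-3)² = 4*9 = 36)
(Y(0, -7)*211)*20 = (36*211)*20 = 7596*20 = 151920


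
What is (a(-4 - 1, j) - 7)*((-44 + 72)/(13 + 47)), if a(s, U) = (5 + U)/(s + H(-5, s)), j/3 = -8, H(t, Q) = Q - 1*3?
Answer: -168/65 ≈ -2.5846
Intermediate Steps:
H(t, Q) = -3 + Q (H(t, Q) = Q - 3 = -3 + Q)
j = -24 (j = 3*(-8) = -24)
a(s, U) = (5 + U)/(-3 + 2*s) (a(s, U) = (5 + U)/(s + (-3 + s)) = (5 + U)/(-3 + 2*s))
(a(-4 - 1, j) - 7)*((-44 + 72)/(13 + 47)) = ((5 - 24)/(-3 + 2*(-4 - 1)) - 7)*((-44 + 72)/(13 + 47)) = (-19/(-3 + 2*(-5)) - 7)*(28/60) = (-19/(-3 - 10) - 7)*(28*(1/60)) = (-19/(-13) - 7)*(7/15) = (-1/13*(-19) - 7)*(7/15) = (19/13 - 7)*(7/15) = -72/13*7/15 = -168/65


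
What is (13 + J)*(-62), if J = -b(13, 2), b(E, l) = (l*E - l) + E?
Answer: 1488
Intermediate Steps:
b(E, l) = E - l + E*l (b(E, l) = (E*l - l) + E = (-l + E*l) + E = E - l + E*l)
J = -37 (J = -(13 - 1*2 + 13*2) = -(13 - 2 + 26) = -1*37 = -37)
(13 + J)*(-62) = (13 - 37)*(-62) = -24*(-62) = 1488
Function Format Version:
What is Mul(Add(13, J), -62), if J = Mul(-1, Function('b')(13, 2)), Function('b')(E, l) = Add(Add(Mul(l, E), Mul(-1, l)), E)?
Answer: 1488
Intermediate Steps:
Function('b')(E, l) = Add(E, Mul(-1, l), Mul(E, l)) (Function('b')(E, l) = Add(Add(Mul(E, l), Mul(-1, l)), E) = Add(Add(Mul(-1, l), Mul(E, l)), E) = Add(E, Mul(-1, l), Mul(E, l)))
J = -37 (J = Mul(-1, Add(13, Mul(-1, 2), Mul(13, 2))) = Mul(-1, Add(13, -2, 26)) = Mul(-1, 37) = -37)
Mul(Add(13, J), -62) = Mul(Add(13, -37), -62) = Mul(-24, -62) = 1488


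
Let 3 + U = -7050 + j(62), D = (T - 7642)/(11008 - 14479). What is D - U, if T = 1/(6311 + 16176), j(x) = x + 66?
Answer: 540684556378/78052377 ≈ 6927.2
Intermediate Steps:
j(x) = 66 + x
T = 1/22487 ≈ 4.4470e-5
D = 171845653/78052377 (D = (1/22487 - 7642)/(11008 - 14479) = -171845653/22487/(-3471) = -171845653/22487*(-1/3471) = 171845653/78052377 ≈ 2.2017)
U = -6925 (U = -3 + (-7050 + (66 + 62)) = -3 + (-7050 + 128) = -3 - 6922 = -6925)
D - U = 171845653/78052377 - 1*(-6925) = 171845653/78052377 + 6925 = 540684556378/78052377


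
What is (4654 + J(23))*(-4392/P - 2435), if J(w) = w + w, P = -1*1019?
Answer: -11641303100/1019 ≈ -1.1424e+7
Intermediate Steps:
P = -1019
J(w) = 2*w
(4654 + J(23))*(-4392/P - 2435) = (4654 + 2*23)*(-4392/(-1019) - 2435) = (4654 + 46)*(-4392*(-1/1019) - 2435) = 4700*(4392/1019 - 2435) = 4700*(-2476873/1019) = -11641303100/1019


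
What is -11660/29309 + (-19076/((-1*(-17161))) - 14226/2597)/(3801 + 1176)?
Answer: -88536564418/221810541309 ≈ -0.39915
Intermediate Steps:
-11660/29309 + (-19076/((-1*(-17161))) - 14226/2597)/(3801 + 1176) = -11660*1/29309 + (-19076/17161 - 14226*1/2597)/4977 = -220/553 + (-19076*1/17161 - 14226/2597)*(1/4977) = -220/553 + (-19076/17161 - 14226/2597)*(1/4977) = -220/553 - 293672758/44567117*1/4977 = -220/553 - 293672758/221810541309 = -88536564418/221810541309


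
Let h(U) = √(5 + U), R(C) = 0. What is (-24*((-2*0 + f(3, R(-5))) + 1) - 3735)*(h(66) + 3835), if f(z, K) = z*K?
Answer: -14415765 - 3759*√71 ≈ -1.4447e+7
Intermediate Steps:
f(z, K) = K*z
(-24*((-2*0 + f(3, R(-5))) + 1) - 3735)*(h(66) + 3835) = (-24*((-2*0 + 0*3) + 1) - 3735)*(√(5 + 66) + 3835) = (-24*((0 + 0) + 1) - 3735)*(√71 + 3835) = (-24*(0 + 1) - 3735)*(3835 + √71) = (-24*1 - 3735)*(3835 + √71) = (-24 - 3735)*(3835 + √71) = -3759*(3835 + √71) = -14415765 - 3759*√71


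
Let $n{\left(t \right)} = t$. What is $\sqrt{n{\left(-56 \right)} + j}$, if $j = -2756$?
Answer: $2 i \sqrt{703} \approx 53.028 i$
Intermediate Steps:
$\sqrt{n{\left(-56 \right)} + j} = \sqrt{-56 - 2756} = \sqrt{-2812} = 2 i \sqrt{703}$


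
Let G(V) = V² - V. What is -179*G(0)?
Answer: 0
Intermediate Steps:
-179*G(0) = -0*(-1 + 0) = -0*(-1) = -179*0 = 0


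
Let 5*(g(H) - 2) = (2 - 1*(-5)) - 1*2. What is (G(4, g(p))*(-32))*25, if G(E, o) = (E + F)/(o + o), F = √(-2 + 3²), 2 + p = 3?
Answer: -1600/3 - 400*√7/3 ≈ -886.10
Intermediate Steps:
p = 1 (p = -2 + 3 = 1)
g(H) = 3 (g(H) = 2 + ((2 - 1*(-5)) - 1*2)/5 = 2 + ((2 + 5) - 2)/5 = 2 + (7 - 2)/5 = 2 + (⅕)*5 = 2 + 1 = 3)
F = √7 (F = √(-2 + 9) = √7 ≈ 2.6458)
G(E, o) = (E + √7)/(2*o) (G(E, o) = (E + √7)/(o + o) = (E + √7)/((2*o)) = (E + √7)*(1/(2*o)) = (E + √7)/(2*o))
(G(4, g(p))*(-32))*25 = (((½)*(4 + √7)/3)*(-32))*25 = (((½)*(⅓)*(4 + √7))*(-32))*25 = ((⅔ + √7/6)*(-32))*25 = (-64/3 - 16*√7/3)*25 = -1600/3 - 400*√7/3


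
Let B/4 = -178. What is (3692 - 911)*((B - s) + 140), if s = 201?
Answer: -2149713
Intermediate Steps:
B = -712 (B = 4*(-178) = -712)
(3692 - 911)*((B - s) + 140) = (3692 - 911)*((-712 - 1*201) + 140) = 2781*((-712 - 201) + 140) = 2781*(-913 + 140) = 2781*(-773) = -2149713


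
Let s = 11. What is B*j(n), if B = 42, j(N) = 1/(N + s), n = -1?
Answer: 21/5 ≈ 4.2000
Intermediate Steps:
j(N) = 1/(11 + N) (j(N) = 1/(N + 11) = 1/(11 + N))
B*j(n) = 42/(11 - 1) = 42/10 = 42*(⅒) = 21/5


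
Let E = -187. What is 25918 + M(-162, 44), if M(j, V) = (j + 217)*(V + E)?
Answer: 18053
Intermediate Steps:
M(j, V) = (-187 + V)*(217 + j) (M(j, V) = (j + 217)*(V - 187) = (217 + j)*(-187 + V) = (-187 + V)*(217 + j))
25918 + M(-162, 44) = 25918 + (-40579 - 187*(-162) + 217*44 + 44*(-162)) = 25918 + (-40579 + 30294 + 9548 - 7128) = 25918 - 7865 = 18053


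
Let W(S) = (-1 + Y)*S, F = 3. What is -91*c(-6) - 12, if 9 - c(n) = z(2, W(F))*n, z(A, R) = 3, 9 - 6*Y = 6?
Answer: -2469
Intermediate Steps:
Y = 1/2 (Y = 3/2 - 1/6*6 = 3/2 - 1 = 1/2 ≈ 0.50000)
W(S) = -S/2 (W(S) = (-1 + 1/2)*S = -S/2)
c(n) = 9 - 3*n
-91*c(-6) - 12 = -91*(9 - 3*(-6)) - 12 = -91*(9 + 18) - 12 = -91*27 - 12 = -2457 - 12 = -2469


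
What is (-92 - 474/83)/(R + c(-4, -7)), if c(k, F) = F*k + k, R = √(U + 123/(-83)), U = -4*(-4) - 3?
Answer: -48660/11713 + 4055*√19837/972179 ≈ -3.5669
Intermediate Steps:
U = 13 (U = 16 - 3 = 13)
R = 2*√19837/83 (R = √(13 + 123/(-83)) = √(13 + 123*(-1/83)) = √(13 - 123/83) = √(956/83) = 2*√19837/83 ≈ 3.3938)
c(k, F) = k + F*k
(-92 - 474/83)/(R + c(-4, -7)) = (-92 - 474/83)/(2*√19837/83 - 4*(1 - 7)) = (-92 - 474*1/83)/(2*√19837/83 - 4*(-6)) = (-92 - 474/83)/(2*√19837/83 + 24) = -8110/(83*(24 + 2*√19837/83))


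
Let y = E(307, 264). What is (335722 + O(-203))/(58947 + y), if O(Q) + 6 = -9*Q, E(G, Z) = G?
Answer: 337543/59254 ≈ 5.6965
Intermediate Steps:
y = 307
O(Q) = -6 - 9*Q
(335722 + O(-203))/(58947 + y) = (335722 + (-6 - 9*(-203)))/(58947 + 307) = (335722 + (-6 + 1827))/59254 = (335722 + 1821)*(1/59254) = 337543*(1/59254) = 337543/59254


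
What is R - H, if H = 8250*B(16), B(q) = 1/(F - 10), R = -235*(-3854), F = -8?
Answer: 2718445/3 ≈ 9.0615e+5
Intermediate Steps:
R = 905690
B(q) = -1/18 (B(q) = 1/(-8 - 10) = 1/(-18) = -1/18)
H = -1375/3 (H = 8250*(-1/18) = -1375/3 ≈ -458.33)
R - H = 905690 - 1*(-1375/3) = 905690 + 1375/3 = 2718445/3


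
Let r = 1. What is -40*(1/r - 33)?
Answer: 1280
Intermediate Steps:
-40*(1/r - 33) = -40*(1/1 - 33) = -40*(1 - 33) = -40*(-32) = 1280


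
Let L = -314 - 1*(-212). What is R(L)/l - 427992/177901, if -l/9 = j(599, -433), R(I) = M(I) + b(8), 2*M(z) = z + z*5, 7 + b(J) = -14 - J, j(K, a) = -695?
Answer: -547337359/222554151 ≈ -2.4593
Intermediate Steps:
L = -102 (L = -314 + 212 = -102)
b(J) = -21 - J (b(J) = -7 + (-14 - J) = -21 - J)
M(z) = 3*z (M(z) = (z + z*5)/2 = (z + 5*z)/2 = (6*z)/2 = 3*z)
R(I) = -29 + 3*I (R(I) = 3*I + (-21 - 1*8) = 3*I + (-21 - 8) = 3*I - 29 = -29 + 3*I)
l = 6255 (l = -9*(-695) = 6255)
R(L)/l - 427992/177901 = (-29 + 3*(-102))/6255 - 427992/177901 = (-29 - 306)*(1/6255) - 427992*1/177901 = -335*1/6255 - 427992/177901 = -67/1251 - 427992/177901 = -547337359/222554151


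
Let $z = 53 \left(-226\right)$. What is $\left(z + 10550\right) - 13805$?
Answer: $-15233$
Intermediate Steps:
$z = -11978$
$\left(z + 10550\right) - 13805 = \left(-11978 + 10550\right) - 13805 = -1428 - 13805 = -15233$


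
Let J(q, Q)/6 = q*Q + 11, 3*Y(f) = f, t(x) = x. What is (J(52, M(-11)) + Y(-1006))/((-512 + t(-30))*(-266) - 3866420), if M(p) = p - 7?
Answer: 2207/1395843 ≈ 0.0015811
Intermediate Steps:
M(p) = -7 + p
Y(f) = f/3
J(q, Q) = 66 + 6*Q*q (J(q, Q) = 6*(q*Q + 11) = 6*(Q*q + 11) = 6*(11 + Q*q) = 66 + 6*Q*q)
(J(52, M(-11)) + Y(-1006))/((-512 + t(-30))*(-266) - 3866420) = ((66 + 6*(-7 - 11)*52) + (⅓)*(-1006))/((-512 - 30)*(-266) - 3866420) = ((66 + 6*(-18)*52) - 1006/3)/(-542*(-266) - 3866420) = ((66 - 5616) - 1006/3)/(144172 - 3866420) = (-5550 - 1006/3)/(-3722248) = -17656/3*(-1/3722248) = 2207/1395843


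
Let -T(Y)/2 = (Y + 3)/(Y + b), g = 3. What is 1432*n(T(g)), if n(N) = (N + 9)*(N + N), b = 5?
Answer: -32220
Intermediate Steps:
T(Y) = -2*(3 + Y)/(5 + Y) (T(Y) = -2*(Y + 3)/(Y + 5) = -2*(3 + Y)/(5 + Y))
n(N) = 2*N*(9 + N) (n(N) = (9 + N)*(2*N) = 2*N*(9 + N))
1432*n(T(g)) = 1432*(2*(2*(-3 - 1*3)/(5 + 3))*(9 + 2*(-3 - 1*3)/(5 + 3))) = 1432*(2*(2*(-3 - 3)/8)*(9 + 2*(-3 - 3)/8)) = 1432*(2*(2*(1/8)*(-6))*(9 + 2*(1/8)*(-6))) = 1432*(2*(-3/2)*(9 - 3/2)) = 1432*(2*(-3/2)*(15/2)) = 1432*(-45/2) = -32220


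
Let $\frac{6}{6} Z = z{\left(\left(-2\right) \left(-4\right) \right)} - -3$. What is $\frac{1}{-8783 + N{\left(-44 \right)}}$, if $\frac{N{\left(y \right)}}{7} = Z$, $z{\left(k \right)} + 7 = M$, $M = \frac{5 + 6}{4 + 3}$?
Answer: $- \frac{1}{8800} \approx -0.00011364$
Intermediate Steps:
$M = \frac{11}{7} \approx 1.5714$
$z{\left(k \right)} = - \frac{38}{7}$ ($z{\left(k \right)} = -7 + \frac{11}{7} = - \frac{38}{7}$)
$Z = - \frac{17}{7}$ ($Z = - \frac{38}{7} - -3 = - \frac{38}{7} + 3 = - \frac{17}{7} \approx -2.4286$)
$N{\left(y \right)} = -17$ ($N{\left(y \right)} = 7 \left(- \frac{17}{7}\right) = -17$)
$\frac{1}{-8783 + N{\left(-44 \right)}} = \frac{1}{-8783 - 17} = \frac{1}{-8800} = - \frac{1}{8800}$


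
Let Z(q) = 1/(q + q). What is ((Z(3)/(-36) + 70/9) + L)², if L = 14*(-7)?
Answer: 379821121/46656 ≈ 8140.9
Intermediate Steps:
Z(q) = 1/(2*q)
L = -98
((Z(3)/(-36) + 70/9) + L)² = ((((½)/3)/(-36) + 70/9) - 98)² = ((((½)*(⅓))*(-1/36) + 70*(⅑)) - 98)² = (((⅙)*(-1/36) + 70/9) - 98)² = ((-1/216 + 70/9) - 98)² = (1679/216 - 98)² = (-19489/216)² = 379821121/46656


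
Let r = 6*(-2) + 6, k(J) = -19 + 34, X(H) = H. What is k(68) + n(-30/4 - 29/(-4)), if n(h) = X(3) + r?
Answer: 12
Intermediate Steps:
k(J) = 15
r = -6 (r = -12 + 6 = -6)
n(h) = -3 (n(h) = 3 - 6 = -3)
k(68) + n(-30/4 - 29/(-4)) = 15 - 3 = 12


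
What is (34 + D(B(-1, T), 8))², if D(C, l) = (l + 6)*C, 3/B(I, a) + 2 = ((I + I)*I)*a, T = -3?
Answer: 13225/16 ≈ 826.56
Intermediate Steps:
B(I, a) = 3/(-2 + 2*a*I²) (B(I, a) = 3/(-2 + ((I + I)*I)*a) = 3/(-2 + ((2*I)*I)*a) = 3/(-2 + (2*I²)*a) = 3/(-2 + 2*a*I²))
D(C, l) = C*(6 + l) (D(C, l) = (6 + l)*C = C*(6 + l))
(34 + D(B(-1, T), 8))² = (34 + (3/(2*(-1 - 3*(-1)²)))*(6 + 8))² = (34 + (3/(2*(-1 - 3*1)))*14)² = (34 + (3/(2*(-1 - 3)))*14)² = (34 + ((3/2)/(-4))*14)² = (34 + ((3/2)*(-¼))*14)² = (34 - 3/8*14)² = (34 - 21/4)² = (115/4)² = 13225/16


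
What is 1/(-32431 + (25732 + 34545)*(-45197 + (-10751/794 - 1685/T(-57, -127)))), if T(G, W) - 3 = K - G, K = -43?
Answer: -13498/36865233897989 ≈ -3.6614e-10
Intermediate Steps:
T(G, W) = -40 - G (T(G, W) = 3 + (-43 - G) = -40 - G)
1/(-32431 + (25732 + 34545)*(-45197 + (-10751/794 - 1685/T(-57, -127)))) = 1/(-32431 + (25732 + 34545)*(-45197 + (-10751/794 - 1685/(-40 - 1*(-57))))) = 1/(-32431 + 60277*(-45197 + (-10751*1/794 - 1685/(-40 + 57)))) = 1/(-32431 + 60277*(-45197 + (-10751/794 - 1685/17))) = 1/(-32431 + 60277*(-45197 - 1520657/13498)) = 1/(-32431 + 60277*(-611589763/13498)) = 1/(-32431 - 36864796144351/13498) = 1/(-36865233897989/13498) = -13498/36865233897989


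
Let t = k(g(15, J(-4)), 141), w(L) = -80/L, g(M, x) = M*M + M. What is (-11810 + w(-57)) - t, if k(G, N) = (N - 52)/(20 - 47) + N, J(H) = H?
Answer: -6128452/513 ≈ -11946.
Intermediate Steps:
g(M, x) = M + M² (g(M, x) = M² + M = M + M²)
k(G, N) = 52/27 + 26*N/27 (k(G, N) = (-52 + N)/(-27) + N = (-52 + N)*(-1/27) + N = (52/27 - N/27) + N = 52/27 + 26*N/27)
t = 3718/27 (t = 52/27 + (26/27)*141 = 52/27 + 1222/9 = 3718/27 ≈ 137.70)
(-11810 + w(-57)) - t = (-11810 - 80/(-57)) - 1*3718/27 = (-11810 - 80*(-1/57)) - 3718/27 = (-11810 + 80/57) - 3718/27 = -673090/57 - 3718/27 = -6128452/513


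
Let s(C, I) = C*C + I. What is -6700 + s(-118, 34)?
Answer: 7258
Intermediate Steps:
s(C, I) = I + C² (s(C, I) = C² + I = I + C²)
-6700 + s(-118, 34) = -6700 + (34 + (-118)²) = -6700 + (34 + 13924) = -6700 + 13958 = 7258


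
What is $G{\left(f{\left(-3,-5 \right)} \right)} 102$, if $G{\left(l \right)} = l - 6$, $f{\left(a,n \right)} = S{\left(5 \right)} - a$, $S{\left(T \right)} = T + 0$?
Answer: $204$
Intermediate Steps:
$S{\left(T \right)} = T$
$f{\left(a,n \right)} = 5 - a$
$G{\left(l \right)} = -6 + l$ ($G{\left(l \right)} = l - 6 = -6 + l$)
$G{\left(f{\left(-3,-5 \right)} \right)} 102 = \left(-6 + \left(5 - -3\right)\right) 102 = \left(-6 + \left(5 + 3\right)\right) 102 = \left(-6 + 8\right) 102 = 2 \cdot 102 = 204$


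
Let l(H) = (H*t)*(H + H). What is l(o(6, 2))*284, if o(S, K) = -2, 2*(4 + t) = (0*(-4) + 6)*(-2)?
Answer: -22720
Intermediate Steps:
t = -10 (t = -4 + ((0*(-4) + 6)*(-2))/2 = -4 + ((0 + 6)*(-2))/2 = -4 + (6*(-2))/2 = -4 + (½)*(-12) = -4 - 6 = -10)
l(H) = -20*H² (l(H) = (H*(-10))*(H + H) = (-10*H)*(2*H) = -20*H²)
l(o(6, 2))*284 = -20*(-2)²*284 = -20*4*284 = -80*284 = -22720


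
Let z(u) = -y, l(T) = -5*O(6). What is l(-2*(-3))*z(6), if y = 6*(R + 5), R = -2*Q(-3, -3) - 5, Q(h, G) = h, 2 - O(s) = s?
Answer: -720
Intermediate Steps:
O(s) = 2 - s
l(T) = 20 (l(T) = -5*(2 - 1*6) = -5*(2 - 6) = -5*(-4) = 20)
R = 1 (R = -2*(-3) - 5 = 6 - 5 = 1)
y = 36 (y = 6*(1 + 5) = 6*6 = 36)
z(u) = -36 (z(u) = -1*36 = -36)
l(-2*(-3))*z(6) = 20*(-36) = -720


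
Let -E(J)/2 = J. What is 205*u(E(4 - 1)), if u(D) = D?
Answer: -1230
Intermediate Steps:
E(J) = -2*J
205*u(E(4 - 1)) = 205*(-2*(4 - 1)) = 205*(-2*3) = 205*(-6) = -1230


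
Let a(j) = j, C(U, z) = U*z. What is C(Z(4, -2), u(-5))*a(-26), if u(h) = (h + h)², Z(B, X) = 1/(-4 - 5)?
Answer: 2600/9 ≈ 288.89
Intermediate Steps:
Z(B, X) = -⅑ (Z(B, X) = 1/(-9) = -⅑)
u(h) = 4*h² (u(h) = (2*h)² = 4*h²)
C(Z(4, -2), u(-5))*a(-26) = -4*(-5)²/9*(-26) = -4*25/9*(-26) = -⅑*100*(-26) = -100/9*(-26) = 2600/9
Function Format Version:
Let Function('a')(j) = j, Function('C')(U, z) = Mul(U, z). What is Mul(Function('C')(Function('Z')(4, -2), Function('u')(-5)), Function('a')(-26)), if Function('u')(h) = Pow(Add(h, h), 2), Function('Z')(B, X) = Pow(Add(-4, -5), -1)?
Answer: Rational(2600, 9) ≈ 288.89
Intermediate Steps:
Function('Z')(B, X) = Rational(-1, 9) (Function('Z')(B, X) = Pow(-9, -1) = Rational(-1, 9))
Function('u')(h) = Mul(4, Pow(h, 2)) (Function('u')(h) = Pow(Mul(2, h), 2) = Mul(4, Pow(h, 2)))
Mul(Function('C')(Function('Z')(4, -2), Function('u')(-5)), Function('a')(-26)) = Mul(Mul(Rational(-1, 9), Mul(4, Pow(-5, 2))), -26) = Mul(Mul(Rational(-1, 9), Mul(4, 25)), -26) = Mul(Mul(Rational(-1, 9), 100), -26) = Mul(Rational(-100, 9), -26) = Rational(2600, 9)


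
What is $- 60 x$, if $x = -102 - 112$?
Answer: $12840$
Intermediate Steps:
$x = -214$
$- 60 x = \left(-60\right) \left(-214\right) = 12840$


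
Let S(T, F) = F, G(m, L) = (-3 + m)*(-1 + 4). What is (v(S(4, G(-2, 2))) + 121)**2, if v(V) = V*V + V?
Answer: 109561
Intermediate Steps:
G(m, L) = -9 + 3*m (G(m, L) = (-3 + m)*3 = -9 + 3*m)
v(V) = V + V**2 (v(V) = V**2 + V = V + V**2)
(v(S(4, G(-2, 2))) + 121)**2 = ((-9 + 3*(-2))*(1 + (-9 + 3*(-2))) + 121)**2 = ((-9 - 6)*(1 + (-9 - 6)) + 121)**2 = (-15*(1 - 15) + 121)**2 = (-15*(-14) + 121)**2 = (210 + 121)**2 = 331**2 = 109561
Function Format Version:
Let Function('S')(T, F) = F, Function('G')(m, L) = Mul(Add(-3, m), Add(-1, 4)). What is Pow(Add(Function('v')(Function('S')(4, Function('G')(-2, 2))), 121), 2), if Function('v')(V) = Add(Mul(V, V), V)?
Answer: 109561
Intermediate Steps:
Function('G')(m, L) = Add(-9, Mul(3, m)) (Function('G')(m, L) = Mul(Add(-3, m), 3) = Add(-9, Mul(3, m)))
Function('v')(V) = Add(V, Pow(V, 2)) (Function('v')(V) = Add(Pow(V, 2), V) = Add(V, Pow(V, 2)))
Pow(Add(Function('v')(Function('S')(4, Function('G')(-2, 2))), 121), 2) = Pow(Add(Mul(Add(-9, Mul(3, -2)), Add(1, Add(-9, Mul(3, -2)))), 121), 2) = Pow(Add(Mul(Add(-9, -6), Add(1, Add(-9, -6))), 121), 2) = Pow(Add(Mul(-15, Add(1, -15)), 121), 2) = Pow(Add(Mul(-15, -14), 121), 2) = Pow(Add(210, 121), 2) = Pow(331, 2) = 109561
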